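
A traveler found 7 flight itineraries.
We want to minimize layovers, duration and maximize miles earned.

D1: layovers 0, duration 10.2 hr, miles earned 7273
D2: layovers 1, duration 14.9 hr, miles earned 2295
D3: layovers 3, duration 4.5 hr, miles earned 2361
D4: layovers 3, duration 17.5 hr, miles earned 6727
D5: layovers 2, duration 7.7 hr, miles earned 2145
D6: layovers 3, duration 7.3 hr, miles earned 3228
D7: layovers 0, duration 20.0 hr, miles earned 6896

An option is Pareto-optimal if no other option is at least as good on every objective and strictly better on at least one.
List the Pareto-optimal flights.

D1, D3, D5, D6

D1: not dominated (best miles earned).
D2: dominated by D1 (layovers 0≤1, duration 10.2≤14.9, miles earned 7273≥2295).
D3: not dominated (best duration).
D4: dominated by D1 (layovers 0≤3, duration 10.2≤17.5, miles earned 7273≥6727).
D5: not dominated.
D6: not dominated.
D7: dominated by D1 (layovers 0≤0, duration 10.2≤20.0, miles earned 7273≥6896).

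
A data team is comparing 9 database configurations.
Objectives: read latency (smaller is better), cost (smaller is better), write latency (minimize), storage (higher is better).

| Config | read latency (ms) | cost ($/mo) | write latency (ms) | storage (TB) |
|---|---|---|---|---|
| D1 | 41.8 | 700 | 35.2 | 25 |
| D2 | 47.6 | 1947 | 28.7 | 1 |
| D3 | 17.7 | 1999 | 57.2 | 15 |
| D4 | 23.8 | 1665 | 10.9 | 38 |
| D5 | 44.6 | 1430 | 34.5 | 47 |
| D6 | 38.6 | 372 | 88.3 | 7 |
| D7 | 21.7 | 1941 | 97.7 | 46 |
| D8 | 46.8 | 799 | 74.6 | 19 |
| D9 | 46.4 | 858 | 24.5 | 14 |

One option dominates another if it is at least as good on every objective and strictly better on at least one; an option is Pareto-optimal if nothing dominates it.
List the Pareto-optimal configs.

D1, D3, D4, D5, D6, D7, D9

D1: not dominated.
D2: dominated by D4 (read latency 23.8≤47.6, cost 1665≤1947, write latency 10.9≤28.7, storage 38≥1).
D3: not dominated (best read latency).
D4: not dominated (best write latency).
D5: not dominated (best storage).
D6: not dominated (best cost).
D7: not dominated.
D8: dominated by D1 (read latency 41.8≤46.8, cost 700≤799, write latency 35.2≤74.6, storage 25≥19).
D9: not dominated.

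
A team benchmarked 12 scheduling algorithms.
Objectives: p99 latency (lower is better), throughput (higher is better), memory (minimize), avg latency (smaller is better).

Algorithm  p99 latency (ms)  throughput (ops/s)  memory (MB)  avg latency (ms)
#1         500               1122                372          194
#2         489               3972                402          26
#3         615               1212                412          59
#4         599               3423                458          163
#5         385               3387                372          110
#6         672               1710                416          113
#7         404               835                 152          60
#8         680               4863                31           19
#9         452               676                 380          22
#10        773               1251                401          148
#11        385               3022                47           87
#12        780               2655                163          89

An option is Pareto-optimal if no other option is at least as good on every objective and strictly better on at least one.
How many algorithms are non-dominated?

6

#1: dominated by #5 (p99 latency 385≤500, throughput 3387≥1122, memory 372≤372, avg latency 110≤194).
#2: not dominated.
#3: dominated by #2 (p99 latency 489≤615, throughput 3972≥1212, memory 402≤412, avg latency 26≤59).
#4: dominated by #2 (p99 latency 489≤599, throughput 3972≥3423, memory 402≤458, avg latency 26≤163).
#5: not dominated.
#6: dominated by #2 (p99 latency 489≤672, throughput 3972≥1710, memory 402≤416, avg latency 26≤113).
#7: not dominated.
#8: not dominated (best throughput).
#9: not dominated.
#10: dominated by #5 (p99 latency 385≤773, throughput 3387≥1251, memory 372≤401, avg latency 110≤148).
#11: not dominated.
#12: dominated by #8 (p99 latency 680≤780, throughput 4863≥2655, memory 31≤163, avg latency 19≤89).
Pareto-optimal: #2, #5, #7, #8, #9, #11 → 6.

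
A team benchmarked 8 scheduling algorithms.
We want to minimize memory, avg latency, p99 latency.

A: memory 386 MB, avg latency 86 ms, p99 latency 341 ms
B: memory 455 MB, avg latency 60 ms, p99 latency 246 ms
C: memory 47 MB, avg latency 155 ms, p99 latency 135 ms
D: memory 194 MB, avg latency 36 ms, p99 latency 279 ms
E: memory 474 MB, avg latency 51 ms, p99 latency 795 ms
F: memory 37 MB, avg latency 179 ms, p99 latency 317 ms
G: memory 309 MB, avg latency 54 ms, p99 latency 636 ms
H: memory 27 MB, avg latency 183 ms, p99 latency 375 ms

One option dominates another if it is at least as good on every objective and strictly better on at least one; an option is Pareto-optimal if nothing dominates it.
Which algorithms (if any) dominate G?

D: memory 194≤309, avg latency 36≤54, p99 latency 279≤636 — dominates G.
Others (A, B, C, E, F, H) are each worse than G on at least one objective.

D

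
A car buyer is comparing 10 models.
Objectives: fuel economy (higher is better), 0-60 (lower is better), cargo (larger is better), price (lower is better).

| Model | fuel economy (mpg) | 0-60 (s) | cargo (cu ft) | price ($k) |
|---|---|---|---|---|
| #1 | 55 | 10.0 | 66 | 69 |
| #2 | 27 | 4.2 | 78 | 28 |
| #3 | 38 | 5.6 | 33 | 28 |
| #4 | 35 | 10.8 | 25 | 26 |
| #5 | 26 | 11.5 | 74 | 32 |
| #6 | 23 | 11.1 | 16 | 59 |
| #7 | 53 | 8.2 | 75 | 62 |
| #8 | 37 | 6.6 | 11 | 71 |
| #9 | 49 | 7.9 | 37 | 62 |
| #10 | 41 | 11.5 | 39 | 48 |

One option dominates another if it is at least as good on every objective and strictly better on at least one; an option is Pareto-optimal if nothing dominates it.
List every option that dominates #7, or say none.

#1: worse on 0-60 (10.0 vs 8.2).
#2: worse on fuel economy (27 vs 53).
#3: worse on fuel economy (38 vs 53).
#4: worse on fuel economy (35 vs 53).
#5: worse on fuel economy (26 vs 53).
#6: worse on fuel economy (23 vs 53).
#8: worse on fuel economy (37 vs 53).
#9: worse on fuel economy (49 vs 53).
#10: worse on fuel economy (41 vs 53).
No option dominates #7.

none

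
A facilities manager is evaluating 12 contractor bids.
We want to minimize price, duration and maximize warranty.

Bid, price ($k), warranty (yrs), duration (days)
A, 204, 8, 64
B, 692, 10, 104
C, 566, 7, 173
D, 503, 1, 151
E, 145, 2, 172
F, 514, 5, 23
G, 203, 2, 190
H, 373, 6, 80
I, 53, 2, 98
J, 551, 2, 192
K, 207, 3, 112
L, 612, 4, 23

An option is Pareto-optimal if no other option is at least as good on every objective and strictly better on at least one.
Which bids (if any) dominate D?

A, H, I, K

A: price 204≤503, warranty 8≥1, duration 64≤151 — dominates D.
H: price 373≤503, warranty 6≥1, duration 80≤151 — dominates D.
I: price 53≤503, warranty 2≥1, duration 98≤151 — dominates D.
K: price 207≤503, warranty 3≥1, duration 112≤151 — dominates D.
Others (B, C, E, F, G, J, L) are each worse than D on at least one objective.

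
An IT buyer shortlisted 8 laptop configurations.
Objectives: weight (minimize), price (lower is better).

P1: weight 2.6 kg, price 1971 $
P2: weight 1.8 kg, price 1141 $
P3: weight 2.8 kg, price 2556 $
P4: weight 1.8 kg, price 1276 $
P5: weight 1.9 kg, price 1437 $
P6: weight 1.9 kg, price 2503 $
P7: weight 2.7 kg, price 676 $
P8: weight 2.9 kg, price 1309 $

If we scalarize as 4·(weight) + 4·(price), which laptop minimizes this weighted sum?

P7

P1: 4·2.6 + 4·1971 = 7894.4
P2: 4·1.8 + 4·1141 = 4571.2
P3: 4·2.8 + 4·2556 = 10235.2
P4: 4·1.8 + 4·1276 = 5111.2
P5: 4·1.9 + 4·1437 = 5755.6
P6: 4·1.9 + 4·2503 = 10019.6
P7: 4·2.7 + 4·676 = 2714.8
P8: 4·2.9 + 4·1309 = 5247.6
Lowest: P7 at 2714.8.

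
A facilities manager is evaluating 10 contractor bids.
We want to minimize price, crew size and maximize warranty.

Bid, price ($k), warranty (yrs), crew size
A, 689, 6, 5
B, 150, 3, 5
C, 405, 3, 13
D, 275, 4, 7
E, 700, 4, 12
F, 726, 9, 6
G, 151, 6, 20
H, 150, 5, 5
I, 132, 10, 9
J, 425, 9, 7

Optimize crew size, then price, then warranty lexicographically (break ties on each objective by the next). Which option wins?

First minimize crew size: best is 5, kept {A, B, H}.
Then minimize price: best is 150, kept {B, H}.
Then maximize warranty: best is 5, kept {H}.

H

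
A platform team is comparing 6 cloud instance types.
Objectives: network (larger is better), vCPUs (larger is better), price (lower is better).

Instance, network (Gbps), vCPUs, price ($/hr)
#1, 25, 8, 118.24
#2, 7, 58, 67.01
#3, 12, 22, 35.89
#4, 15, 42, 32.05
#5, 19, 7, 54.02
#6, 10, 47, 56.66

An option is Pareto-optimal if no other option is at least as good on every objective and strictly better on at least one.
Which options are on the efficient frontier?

#1: not dominated (best network).
#2: not dominated (best vCPUs).
#3: dominated by #4 (network 15≥12, vCPUs 42≥22, price 32.05≤35.89).
#4: not dominated (best price).
#5: not dominated.
#6: not dominated.

#1, #2, #4, #5, #6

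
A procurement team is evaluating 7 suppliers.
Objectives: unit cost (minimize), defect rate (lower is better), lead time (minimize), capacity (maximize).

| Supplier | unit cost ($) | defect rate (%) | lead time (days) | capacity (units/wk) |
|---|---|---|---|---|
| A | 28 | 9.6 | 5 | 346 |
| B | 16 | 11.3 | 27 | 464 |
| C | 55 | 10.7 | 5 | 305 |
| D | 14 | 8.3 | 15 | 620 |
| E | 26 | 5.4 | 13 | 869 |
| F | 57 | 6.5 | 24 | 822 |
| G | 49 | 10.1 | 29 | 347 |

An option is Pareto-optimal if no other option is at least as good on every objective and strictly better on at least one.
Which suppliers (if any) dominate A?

none

B: worse on defect rate (11.3 vs 9.6).
C: worse on unit cost (55 vs 28).
D: worse on lead time (15 vs 5).
E: worse on lead time (13 vs 5).
F: worse on unit cost (57 vs 28).
G: worse on unit cost (49 vs 28).
No option dominates A.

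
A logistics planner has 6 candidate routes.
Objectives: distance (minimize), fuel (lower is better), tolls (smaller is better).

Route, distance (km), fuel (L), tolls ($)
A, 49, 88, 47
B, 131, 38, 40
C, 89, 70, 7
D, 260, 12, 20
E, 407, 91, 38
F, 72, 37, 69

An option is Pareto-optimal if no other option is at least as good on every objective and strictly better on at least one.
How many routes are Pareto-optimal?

5

A: not dominated (best distance).
B: not dominated.
C: not dominated (best tolls).
D: not dominated (best fuel).
E: dominated by C (distance 89≤407, fuel 70≤91, tolls 7≤38).
F: not dominated.
Pareto-optimal: A, B, C, D, F → 5.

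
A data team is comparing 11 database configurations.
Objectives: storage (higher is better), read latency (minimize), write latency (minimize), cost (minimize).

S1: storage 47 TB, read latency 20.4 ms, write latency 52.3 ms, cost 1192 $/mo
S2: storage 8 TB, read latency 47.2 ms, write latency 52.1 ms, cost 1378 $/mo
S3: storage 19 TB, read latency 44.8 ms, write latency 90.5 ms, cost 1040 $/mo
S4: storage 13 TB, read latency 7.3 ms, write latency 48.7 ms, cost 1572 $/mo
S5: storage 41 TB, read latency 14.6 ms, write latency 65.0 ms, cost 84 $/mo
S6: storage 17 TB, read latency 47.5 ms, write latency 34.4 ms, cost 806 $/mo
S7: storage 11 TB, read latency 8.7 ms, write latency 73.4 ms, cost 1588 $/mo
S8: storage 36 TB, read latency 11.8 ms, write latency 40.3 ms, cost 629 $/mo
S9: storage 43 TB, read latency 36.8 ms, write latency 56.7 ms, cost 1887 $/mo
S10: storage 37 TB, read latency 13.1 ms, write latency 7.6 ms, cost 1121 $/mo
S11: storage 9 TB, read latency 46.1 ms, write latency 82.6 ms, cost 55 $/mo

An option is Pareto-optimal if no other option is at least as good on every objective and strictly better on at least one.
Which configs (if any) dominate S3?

S5: storage 41≥19, read latency 14.6≤44.8, write latency 65.0≤90.5, cost 84≤1040 — dominates S3.
S8: storage 36≥19, read latency 11.8≤44.8, write latency 40.3≤90.5, cost 629≤1040 — dominates S3.
Others (S1, S2, S4, S6, S7, S9, S10, S11) are each worse than S3 on at least one objective.

S5, S8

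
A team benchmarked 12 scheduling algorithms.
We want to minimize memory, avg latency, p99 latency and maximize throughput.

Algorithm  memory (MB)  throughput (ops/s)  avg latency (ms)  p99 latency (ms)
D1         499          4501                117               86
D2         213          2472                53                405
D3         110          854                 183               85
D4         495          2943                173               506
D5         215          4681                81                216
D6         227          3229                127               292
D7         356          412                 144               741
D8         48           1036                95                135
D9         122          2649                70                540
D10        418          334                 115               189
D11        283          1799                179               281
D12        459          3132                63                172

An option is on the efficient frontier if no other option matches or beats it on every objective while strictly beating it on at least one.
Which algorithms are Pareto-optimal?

D1: not dominated.
D2: not dominated (best avg latency).
D3: not dominated (best p99 latency).
D4: dominated by D5 (memory 215≤495, throughput 4681≥2943, avg latency 81≤173, p99 latency 216≤506).
D5: not dominated (best throughput).
D6: dominated by D5 (memory 215≤227, throughput 4681≥3229, avg latency 81≤127, p99 latency 216≤292).
D7: dominated by D2 (memory 213≤356, throughput 2472≥412, avg latency 53≤144, p99 latency 405≤741).
D8: not dominated (best memory).
D9: not dominated.
D10: dominated by D8 (memory 48≤418, throughput 1036≥334, avg latency 95≤115, p99 latency 135≤189).
D11: dominated by D5 (memory 215≤283, throughput 4681≥1799, avg latency 81≤179, p99 latency 216≤281).
D12: not dominated.

D1, D2, D3, D5, D8, D9, D12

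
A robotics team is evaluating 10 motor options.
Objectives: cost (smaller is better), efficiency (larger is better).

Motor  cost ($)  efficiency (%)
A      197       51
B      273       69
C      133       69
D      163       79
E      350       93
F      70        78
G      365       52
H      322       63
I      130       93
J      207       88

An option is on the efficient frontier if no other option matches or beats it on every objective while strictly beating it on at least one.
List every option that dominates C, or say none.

F: cost 70≤133, efficiency 78≥69 — dominates C.
I: cost 130≤133, efficiency 93≥69 — dominates C.
Others (A, B, D, E, G, H, J) are each worse than C on at least one objective.

F, I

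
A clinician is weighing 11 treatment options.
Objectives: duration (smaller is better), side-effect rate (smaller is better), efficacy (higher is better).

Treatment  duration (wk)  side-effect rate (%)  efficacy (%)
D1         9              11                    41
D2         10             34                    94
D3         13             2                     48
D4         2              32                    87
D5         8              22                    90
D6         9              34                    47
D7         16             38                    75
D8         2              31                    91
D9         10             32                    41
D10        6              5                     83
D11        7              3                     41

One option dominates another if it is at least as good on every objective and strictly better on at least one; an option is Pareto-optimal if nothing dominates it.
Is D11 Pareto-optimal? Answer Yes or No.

Yes

D1: worse on duration (9 vs 7).
D2: worse on duration (10 vs 7).
D3: worse on duration (13 vs 7).
D4: worse on side-effect rate (32 vs 3).
D5: worse on duration (8 vs 7).
D6: worse on duration (9 vs 7).
D7: worse on duration (16 vs 7).
D8: worse on side-effect rate (31 vs 3).
D9: worse on duration (10 vs 7).
D10: worse on side-effect rate (5 vs 3).
No option is at least as good as D11 on every objective and strictly better on one.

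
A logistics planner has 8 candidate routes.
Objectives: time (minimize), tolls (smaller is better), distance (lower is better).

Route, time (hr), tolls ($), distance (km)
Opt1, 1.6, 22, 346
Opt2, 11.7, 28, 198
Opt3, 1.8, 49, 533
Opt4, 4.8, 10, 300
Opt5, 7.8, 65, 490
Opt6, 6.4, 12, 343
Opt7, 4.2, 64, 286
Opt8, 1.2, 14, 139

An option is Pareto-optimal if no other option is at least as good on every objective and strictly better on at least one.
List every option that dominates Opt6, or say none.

Opt4

Opt4: time 4.8≤6.4, tolls 10≤12, distance 300≤343 — dominates Opt6.
Others (Opt1, Opt2, Opt3, Opt5, Opt7, Opt8) are each worse than Opt6 on at least one objective.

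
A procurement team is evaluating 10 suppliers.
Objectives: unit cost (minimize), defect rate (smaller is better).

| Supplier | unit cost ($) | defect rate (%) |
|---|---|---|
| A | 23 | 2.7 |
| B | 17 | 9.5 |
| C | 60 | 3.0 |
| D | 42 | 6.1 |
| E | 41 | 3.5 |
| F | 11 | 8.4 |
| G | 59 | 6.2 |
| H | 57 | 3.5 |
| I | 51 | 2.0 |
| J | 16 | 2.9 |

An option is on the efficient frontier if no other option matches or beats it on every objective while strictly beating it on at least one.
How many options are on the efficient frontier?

4

A: not dominated.
B: dominated by F (unit cost 11≤17, defect rate 8.4≤9.5).
C: dominated by A (unit cost 23≤60, defect rate 2.7≤3.0).
D: dominated by A (unit cost 23≤42, defect rate 2.7≤6.1).
E: dominated by A (unit cost 23≤41, defect rate 2.7≤3.5).
F: not dominated (best unit cost).
G: dominated by A (unit cost 23≤59, defect rate 2.7≤6.2).
H: dominated by A (unit cost 23≤57, defect rate 2.7≤3.5).
I: not dominated (best defect rate).
J: not dominated.
Pareto-optimal: A, F, I, J → 4.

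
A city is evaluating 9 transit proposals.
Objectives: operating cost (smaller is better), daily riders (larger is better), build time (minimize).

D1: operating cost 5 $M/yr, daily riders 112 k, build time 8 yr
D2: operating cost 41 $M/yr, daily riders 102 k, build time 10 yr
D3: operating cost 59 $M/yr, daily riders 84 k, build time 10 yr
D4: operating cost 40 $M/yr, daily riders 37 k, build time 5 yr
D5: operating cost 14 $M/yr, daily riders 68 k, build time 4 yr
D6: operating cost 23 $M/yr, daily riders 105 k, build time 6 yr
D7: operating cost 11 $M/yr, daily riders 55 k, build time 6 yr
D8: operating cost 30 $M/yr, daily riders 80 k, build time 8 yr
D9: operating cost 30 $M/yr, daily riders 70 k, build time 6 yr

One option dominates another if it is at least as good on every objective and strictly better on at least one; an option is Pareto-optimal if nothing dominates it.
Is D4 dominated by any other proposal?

Yes

D5 vs D4: operating cost 14≤40, daily riders 68≥37, build time 4≤5 — D5 is at least as good on every objective and strictly better on at least one, so D5 dominates D4.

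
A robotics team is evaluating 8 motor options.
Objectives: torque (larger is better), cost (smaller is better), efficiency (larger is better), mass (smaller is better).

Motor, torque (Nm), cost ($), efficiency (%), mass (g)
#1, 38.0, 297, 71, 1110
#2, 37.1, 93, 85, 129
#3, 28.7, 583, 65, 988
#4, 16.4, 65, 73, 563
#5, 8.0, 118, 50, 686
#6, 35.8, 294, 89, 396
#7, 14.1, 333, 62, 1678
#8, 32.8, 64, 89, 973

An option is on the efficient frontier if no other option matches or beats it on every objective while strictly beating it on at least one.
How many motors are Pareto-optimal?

5

#1: not dominated (best torque).
#2: not dominated (best mass).
#3: dominated by #2 (torque 37.1≥28.7, cost 93≤583, efficiency 85≥65, mass 129≤988).
#4: not dominated.
#5: dominated by #2 (torque 37.1≥8.0, cost 93≤118, efficiency 85≥50, mass 129≤686).
#6: not dominated.
#7: dominated by #1 (torque 38.0≥14.1, cost 297≤333, efficiency 71≥62, mass 1110≤1678).
#8: not dominated (best cost).
Pareto-optimal: #1, #2, #4, #6, #8 → 5.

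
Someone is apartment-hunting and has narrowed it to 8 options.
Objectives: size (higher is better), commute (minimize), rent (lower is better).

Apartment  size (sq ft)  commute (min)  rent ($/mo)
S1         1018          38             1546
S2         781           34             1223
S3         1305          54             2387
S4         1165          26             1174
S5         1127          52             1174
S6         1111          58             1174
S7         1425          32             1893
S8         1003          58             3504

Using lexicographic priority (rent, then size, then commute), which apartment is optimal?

First minimize rent: best is 1174, kept {S4, S5, S6}.
Then maximize size: best is 1165, kept {S4}.

S4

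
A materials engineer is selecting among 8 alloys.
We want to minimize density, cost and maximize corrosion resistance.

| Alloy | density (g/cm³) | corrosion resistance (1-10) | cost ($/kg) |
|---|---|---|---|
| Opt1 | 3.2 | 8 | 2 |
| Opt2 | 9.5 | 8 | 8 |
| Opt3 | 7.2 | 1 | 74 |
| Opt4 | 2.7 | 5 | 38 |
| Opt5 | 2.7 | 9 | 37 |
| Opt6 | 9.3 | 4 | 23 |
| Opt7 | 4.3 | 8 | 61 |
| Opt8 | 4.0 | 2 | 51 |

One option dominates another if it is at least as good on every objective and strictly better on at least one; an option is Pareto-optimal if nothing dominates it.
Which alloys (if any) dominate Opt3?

Opt1, Opt4, Opt5, Opt7, Opt8

Opt1: density 3.2≤7.2, corrosion resistance 8≥1, cost 2≤74 — dominates Opt3.
Opt4: density 2.7≤7.2, corrosion resistance 5≥1, cost 38≤74 — dominates Opt3.
Opt5: density 2.7≤7.2, corrosion resistance 9≥1, cost 37≤74 — dominates Opt3.
Opt7: density 4.3≤7.2, corrosion resistance 8≥1, cost 61≤74 — dominates Opt3.
Opt8: density 4.0≤7.2, corrosion resistance 2≥1, cost 51≤74 — dominates Opt3.
Others (Opt2, Opt6) are each worse than Opt3 on at least one objective.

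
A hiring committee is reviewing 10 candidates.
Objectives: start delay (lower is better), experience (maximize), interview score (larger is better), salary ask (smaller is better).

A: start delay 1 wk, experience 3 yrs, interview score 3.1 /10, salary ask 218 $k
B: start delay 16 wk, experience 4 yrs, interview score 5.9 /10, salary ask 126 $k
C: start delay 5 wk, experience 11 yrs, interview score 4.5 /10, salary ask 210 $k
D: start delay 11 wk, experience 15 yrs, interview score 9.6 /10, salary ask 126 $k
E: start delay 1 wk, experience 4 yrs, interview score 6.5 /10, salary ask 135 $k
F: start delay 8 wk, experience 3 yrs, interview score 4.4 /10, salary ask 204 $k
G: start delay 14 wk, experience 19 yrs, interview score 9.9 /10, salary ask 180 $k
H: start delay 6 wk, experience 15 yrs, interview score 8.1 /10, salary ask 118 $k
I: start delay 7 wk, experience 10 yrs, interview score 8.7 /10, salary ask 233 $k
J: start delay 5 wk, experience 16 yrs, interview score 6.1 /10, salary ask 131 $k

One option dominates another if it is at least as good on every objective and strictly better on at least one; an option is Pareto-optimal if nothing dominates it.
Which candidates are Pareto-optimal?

D, E, G, H, I, J

A: dominated by E (start delay 1≤1, experience 4≥3, interview score 6.5≥3.1, salary ask 135≤218).
B: dominated by D (start delay 11≤16, experience 15≥4, interview score 9.6≥5.9, salary ask 126≤126).
C: dominated by J (start delay 5≤5, experience 16≥11, interview score 6.1≥4.5, salary ask 131≤210).
D: not dominated.
E: not dominated.
F: dominated by E (start delay 1≤8, experience 4≥3, interview score 6.5≥4.4, salary ask 135≤204).
G: not dominated (best experience).
H: not dominated (best salary ask).
I: not dominated.
J: not dominated.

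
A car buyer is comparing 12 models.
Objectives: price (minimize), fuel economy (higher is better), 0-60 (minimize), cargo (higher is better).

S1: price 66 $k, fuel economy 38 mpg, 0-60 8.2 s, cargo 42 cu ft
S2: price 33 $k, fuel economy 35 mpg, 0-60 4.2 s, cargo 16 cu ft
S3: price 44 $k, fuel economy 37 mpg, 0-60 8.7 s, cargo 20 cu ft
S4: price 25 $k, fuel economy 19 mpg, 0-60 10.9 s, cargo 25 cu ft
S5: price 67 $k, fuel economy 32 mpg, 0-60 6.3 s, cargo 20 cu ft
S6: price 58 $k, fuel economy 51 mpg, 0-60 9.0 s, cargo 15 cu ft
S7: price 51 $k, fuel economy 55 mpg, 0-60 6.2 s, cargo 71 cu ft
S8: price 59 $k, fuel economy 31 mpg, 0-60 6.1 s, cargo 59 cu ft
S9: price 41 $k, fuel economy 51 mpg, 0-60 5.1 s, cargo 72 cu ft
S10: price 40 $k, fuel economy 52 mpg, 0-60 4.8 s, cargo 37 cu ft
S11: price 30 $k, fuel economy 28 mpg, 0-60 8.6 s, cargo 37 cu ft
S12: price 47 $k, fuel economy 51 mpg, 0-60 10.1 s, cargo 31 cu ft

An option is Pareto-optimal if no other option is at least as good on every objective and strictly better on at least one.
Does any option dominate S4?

No

S1: worse on price (66 vs 25).
S2: worse on price (33 vs 25).
S3: worse on price (44 vs 25).
S5: worse on price (67 vs 25).
S6: worse on price (58 vs 25).
S7: worse on price (51 vs 25).
S8: worse on price (59 vs 25).
S9: worse on price (41 vs 25).
S10: worse on price (40 vs 25).
S11: worse on price (30 vs 25).
S12: worse on price (47 vs 25).
No option is at least as good as S4 on every objective and strictly better on one.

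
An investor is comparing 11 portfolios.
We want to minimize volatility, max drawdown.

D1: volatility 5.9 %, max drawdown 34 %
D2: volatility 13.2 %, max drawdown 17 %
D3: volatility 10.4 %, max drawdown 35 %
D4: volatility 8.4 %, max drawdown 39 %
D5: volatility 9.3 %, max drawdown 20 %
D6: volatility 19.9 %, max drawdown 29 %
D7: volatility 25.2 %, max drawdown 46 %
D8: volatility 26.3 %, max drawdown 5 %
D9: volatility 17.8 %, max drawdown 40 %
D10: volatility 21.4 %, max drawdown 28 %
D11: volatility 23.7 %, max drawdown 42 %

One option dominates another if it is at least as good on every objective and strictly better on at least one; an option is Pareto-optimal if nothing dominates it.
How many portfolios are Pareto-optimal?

4

D1: not dominated (best volatility).
D2: not dominated.
D3: dominated by D1 (volatility 5.9≤10.4, max drawdown 34≤35).
D4: dominated by D1 (volatility 5.9≤8.4, max drawdown 34≤39).
D5: not dominated.
D6: dominated by D2 (volatility 13.2≤19.9, max drawdown 17≤29).
D7: dominated by D1 (volatility 5.9≤25.2, max drawdown 34≤46).
D8: not dominated (best max drawdown).
D9: dominated by D1 (volatility 5.9≤17.8, max drawdown 34≤40).
D10: dominated by D2 (volatility 13.2≤21.4, max drawdown 17≤28).
D11: dominated by D1 (volatility 5.9≤23.7, max drawdown 34≤42).
Pareto-optimal: D1, D2, D5, D8 → 4.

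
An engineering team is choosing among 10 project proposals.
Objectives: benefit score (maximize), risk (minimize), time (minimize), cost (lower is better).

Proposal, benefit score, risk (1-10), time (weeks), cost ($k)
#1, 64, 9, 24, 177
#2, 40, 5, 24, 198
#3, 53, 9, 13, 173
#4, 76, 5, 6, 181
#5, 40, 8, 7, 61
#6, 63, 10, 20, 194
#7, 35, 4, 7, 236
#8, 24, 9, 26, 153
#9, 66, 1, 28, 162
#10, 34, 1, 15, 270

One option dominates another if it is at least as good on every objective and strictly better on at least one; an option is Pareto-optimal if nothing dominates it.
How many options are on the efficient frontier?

7

#1: not dominated.
#2: dominated by #4 (benefit score 76≥40, risk 5≤5, time 6≤24, cost 181≤198).
#3: not dominated.
#4: not dominated (best benefit score).
#5: not dominated (best cost).
#6: dominated by #4 (benefit score 76≥63, risk 5≤10, time 6≤20, cost 181≤194).
#7: not dominated.
#8: dominated by #5 (benefit score 40≥24, risk 8≤9, time 7≤26, cost 61≤153).
#9: not dominated.
#10: not dominated.
Pareto-optimal: #1, #3, #4, #5, #7, #9, #10 → 7.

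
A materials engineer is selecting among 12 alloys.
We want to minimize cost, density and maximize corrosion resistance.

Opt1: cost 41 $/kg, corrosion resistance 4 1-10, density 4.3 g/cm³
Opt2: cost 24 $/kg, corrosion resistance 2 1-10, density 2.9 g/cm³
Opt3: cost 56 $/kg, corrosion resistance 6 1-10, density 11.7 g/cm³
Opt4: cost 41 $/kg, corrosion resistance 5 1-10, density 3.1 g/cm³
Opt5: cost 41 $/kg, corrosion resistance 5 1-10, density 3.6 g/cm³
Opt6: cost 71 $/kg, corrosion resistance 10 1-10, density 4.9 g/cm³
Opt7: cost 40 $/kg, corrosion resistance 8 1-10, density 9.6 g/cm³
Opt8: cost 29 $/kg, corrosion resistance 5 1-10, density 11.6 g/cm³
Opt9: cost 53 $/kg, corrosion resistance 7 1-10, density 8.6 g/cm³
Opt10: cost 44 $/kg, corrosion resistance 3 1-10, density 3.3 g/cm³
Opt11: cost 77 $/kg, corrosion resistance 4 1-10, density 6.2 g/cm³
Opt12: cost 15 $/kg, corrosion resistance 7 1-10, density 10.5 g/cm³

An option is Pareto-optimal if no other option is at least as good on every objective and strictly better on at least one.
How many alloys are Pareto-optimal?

6

Opt1: dominated by Opt4 (cost 41≤41, corrosion resistance 5≥4, density 3.1≤4.3).
Opt2: not dominated (best density).
Opt3: dominated by Opt7 (cost 40≤56, corrosion resistance 8≥6, density 9.6≤11.7).
Opt4: not dominated.
Opt5: dominated by Opt4 (cost 41≤41, corrosion resistance 5≥5, density 3.1≤3.6).
Opt6: not dominated (best corrosion resistance).
Opt7: not dominated.
Opt8: dominated by Opt12 (cost 15≤29, corrosion resistance 7≥5, density 10.5≤11.6).
Opt9: not dominated.
Opt10: dominated by Opt4 (cost 41≤44, corrosion resistance 5≥3, density 3.1≤3.3).
Opt11: dominated by Opt1 (cost 41≤77, corrosion resistance 4≥4, density 4.3≤6.2).
Opt12: not dominated (best cost).
Pareto-optimal: Opt2, Opt4, Opt6, Opt7, Opt9, Opt12 → 6.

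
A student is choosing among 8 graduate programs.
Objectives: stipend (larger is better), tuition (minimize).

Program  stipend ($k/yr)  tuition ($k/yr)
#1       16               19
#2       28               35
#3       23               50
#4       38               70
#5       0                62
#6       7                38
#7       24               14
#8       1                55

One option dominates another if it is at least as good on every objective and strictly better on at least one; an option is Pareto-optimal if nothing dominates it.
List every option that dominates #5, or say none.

#1: stipend 16≥0, tuition 19≤62 — dominates #5.
#2: stipend 28≥0, tuition 35≤62 — dominates #5.
#3: stipend 23≥0, tuition 50≤62 — dominates #5.
#6: stipend 7≥0, tuition 38≤62 — dominates #5.
#7: stipend 24≥0, tuition 14≤62 — dominates #5.
#8: stipend 1≥0, tuition 55≤62 — dominates #5.
Others (#4) are each worse than #5 on at least one objective.

#1, #2, #3, #6, #7, #8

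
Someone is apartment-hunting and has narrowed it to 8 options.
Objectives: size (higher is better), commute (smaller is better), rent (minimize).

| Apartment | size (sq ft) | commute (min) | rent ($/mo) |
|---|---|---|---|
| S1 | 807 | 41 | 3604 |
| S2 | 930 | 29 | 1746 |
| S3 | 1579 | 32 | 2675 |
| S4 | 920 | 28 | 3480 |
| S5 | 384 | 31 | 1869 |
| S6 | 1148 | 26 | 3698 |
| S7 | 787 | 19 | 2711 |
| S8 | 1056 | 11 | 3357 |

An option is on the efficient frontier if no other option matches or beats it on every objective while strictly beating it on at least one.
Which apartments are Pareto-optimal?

S2, S3, S6, S7, S8

S1: dominated by S2 (size 930≥807, commute 29≤41, rent 1746≤3604).
S2: not dominated (best rent).
S3: not dominated (best size).
S4: dominated by S8 (size 1056≥920, commute 11≤28, rent 3357≤3480).
S5: dominated by S2 (size 930≥384, commute 29≤31, rent 1746≤1869).
S6: not dominated.
S7: not dominated.
S8: not dominated (best commute).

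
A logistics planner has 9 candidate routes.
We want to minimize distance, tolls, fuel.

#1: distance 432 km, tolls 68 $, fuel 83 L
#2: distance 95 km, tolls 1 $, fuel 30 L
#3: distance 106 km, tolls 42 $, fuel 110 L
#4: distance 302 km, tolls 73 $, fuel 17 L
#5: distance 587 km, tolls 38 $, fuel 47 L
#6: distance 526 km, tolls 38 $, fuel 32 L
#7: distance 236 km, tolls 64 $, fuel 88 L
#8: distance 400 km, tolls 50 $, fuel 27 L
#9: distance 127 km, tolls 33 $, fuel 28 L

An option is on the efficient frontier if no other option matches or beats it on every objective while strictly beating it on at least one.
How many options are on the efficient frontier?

4

#1: dominated by #2 (distance 95≤432, tolls 1≤68, fuel 30≤83).
#2: not dominated (best distance).
#3: dominated by #2 (distance 95≤106, tolls 1≤42, fuel 30≤110).
#4: not dominated (best fuel).
#5: dominated by #2 (distance 95≤587, tolls 1≤38, fuel 30≤47).
#6: dominated by #2 (distance 95≤526, tolls 1≤38, fuel 30≤32).
#7: dominated by #2 (distance 95≤236, tolls 1≤64, fuel 30≤88).
#8: not dominated.
#9: not dominated.
Pareto-optimal: #2, #4, #8, #9 → 4.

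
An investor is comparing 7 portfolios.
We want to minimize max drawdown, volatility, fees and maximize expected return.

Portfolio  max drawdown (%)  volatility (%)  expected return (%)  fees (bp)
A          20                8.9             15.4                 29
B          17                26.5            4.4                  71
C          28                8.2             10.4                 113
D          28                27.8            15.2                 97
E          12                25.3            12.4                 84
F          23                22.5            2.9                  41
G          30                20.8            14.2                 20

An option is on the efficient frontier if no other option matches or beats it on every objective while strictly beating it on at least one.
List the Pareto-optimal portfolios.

A, B, C, E, G

A: not dominated (best expected return).
B: not dominated.
C: not dominated (best volatility).
D: dominated by A (max drawdown 20≤28, volatility 8.9≤27.8, expected return 15.4≥15.2, fees 29≤97).
E: not dominated (best max drawdown).
F: dominated by A (max drawdown 20≤23, volatility 8.9≤22.5, expected return 15.4≥2.9, fees 29≤41).
G: not dominated (best fees).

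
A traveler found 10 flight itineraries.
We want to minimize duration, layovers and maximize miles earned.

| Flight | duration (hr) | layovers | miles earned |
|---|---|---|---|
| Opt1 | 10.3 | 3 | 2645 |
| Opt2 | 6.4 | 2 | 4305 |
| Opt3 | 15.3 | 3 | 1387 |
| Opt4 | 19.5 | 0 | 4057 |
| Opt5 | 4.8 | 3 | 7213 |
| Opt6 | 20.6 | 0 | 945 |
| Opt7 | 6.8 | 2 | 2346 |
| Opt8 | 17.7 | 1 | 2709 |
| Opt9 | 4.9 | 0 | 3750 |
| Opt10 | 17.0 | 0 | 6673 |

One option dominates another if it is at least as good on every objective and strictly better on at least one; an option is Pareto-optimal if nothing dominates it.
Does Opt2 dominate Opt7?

Opt2 vs Opt7: duration 6.4≤6.8, layovers 2≤2, miles earned 4305≥2346 — Opt2 is at least as good on every objective with at least one strict improvement.

Yes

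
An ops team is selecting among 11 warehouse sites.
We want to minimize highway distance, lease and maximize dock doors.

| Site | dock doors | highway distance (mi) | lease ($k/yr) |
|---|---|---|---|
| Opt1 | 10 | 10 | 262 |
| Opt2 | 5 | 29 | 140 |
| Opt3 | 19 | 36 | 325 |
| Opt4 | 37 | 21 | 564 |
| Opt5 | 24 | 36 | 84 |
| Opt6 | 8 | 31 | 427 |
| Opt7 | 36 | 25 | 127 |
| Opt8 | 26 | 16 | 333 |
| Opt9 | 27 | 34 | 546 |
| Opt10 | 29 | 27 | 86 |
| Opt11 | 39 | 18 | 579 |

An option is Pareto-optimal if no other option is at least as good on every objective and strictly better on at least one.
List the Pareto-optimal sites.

Opt1, Opt4, Opt5, Opt7, Opt8, Opt10, Opt11

Opt1: not dominated (best highway distance).
Opt2: dominated by Opt7 (dock doors 36≥5, highway distance 25≤29, lease 127≤140).
Opt3: dominated by Opt5 (dock doors 24≥19, highway distance 36≤36, lease 84≤325).
Opt4: not dominated.
Opt5: not dominated (best lease).
Opt6: dominated by Opt1 (dock doors 10≥8, highway distance 10≤31, lease 262≤427).
Opt7: not dominated.
Opt8: not dominated.
Opt9: dominated by Opt7 (dock doors 36≥27, highway distance 25≤34, lease 127≤546).
Opt10: not dominated.
Opt11: not dominated (best dock doors).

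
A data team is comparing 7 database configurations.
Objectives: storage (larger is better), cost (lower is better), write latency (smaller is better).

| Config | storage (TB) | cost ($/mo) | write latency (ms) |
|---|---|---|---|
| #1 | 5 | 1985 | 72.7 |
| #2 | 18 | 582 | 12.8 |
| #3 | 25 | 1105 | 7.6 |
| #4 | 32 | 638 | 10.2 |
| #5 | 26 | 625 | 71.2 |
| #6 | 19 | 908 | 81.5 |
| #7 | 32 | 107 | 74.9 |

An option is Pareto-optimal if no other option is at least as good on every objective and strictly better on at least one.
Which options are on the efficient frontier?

#1: dominated by #2 (storage 18≥5, cost 582≤1985, write latency 12.8≤72.7).
#2: not dominated.
#3: not dominated (best write latency).
#4: not dominated.
#5: not dominated.
#6: dominated by #4 (storage 32≥19, cost 638≤908, write latency 10.2≤81.5).
#7: not dominated (best cost).

#2, #3, #4, #5, #7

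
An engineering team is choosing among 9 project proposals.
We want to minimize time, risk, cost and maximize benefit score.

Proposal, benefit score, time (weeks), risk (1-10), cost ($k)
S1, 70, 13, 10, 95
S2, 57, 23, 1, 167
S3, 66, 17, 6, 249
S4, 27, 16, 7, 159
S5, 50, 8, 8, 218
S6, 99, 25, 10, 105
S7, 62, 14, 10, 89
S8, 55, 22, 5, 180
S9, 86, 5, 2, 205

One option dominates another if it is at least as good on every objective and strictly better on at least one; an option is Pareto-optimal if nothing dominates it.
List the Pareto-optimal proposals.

S1, S2, S4, S6, S7, S8, S9

S1: not dominated.
S2: not dominated (best risk).
S3: dominated by S9 (benefit score 86≥66, time 5≤17, risk 2≤6, cost 205≤249).
S4: not dominated.
S5: dominated by S9 (benefit score 86≥50, time 5≤8, risk 2≤8, cost 205≤218).
S6: not dominated (best benefit score).
S7: not dominated (best cost).
S8: not dominated.
S9: not dominated (best time).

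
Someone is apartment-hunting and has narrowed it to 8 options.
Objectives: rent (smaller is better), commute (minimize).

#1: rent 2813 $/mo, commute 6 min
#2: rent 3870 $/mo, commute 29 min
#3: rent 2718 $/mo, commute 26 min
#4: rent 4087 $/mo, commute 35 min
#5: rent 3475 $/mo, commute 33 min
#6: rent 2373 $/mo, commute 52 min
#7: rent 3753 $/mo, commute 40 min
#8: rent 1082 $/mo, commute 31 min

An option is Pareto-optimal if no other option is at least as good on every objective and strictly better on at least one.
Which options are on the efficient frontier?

#1, #3, #8

#1: not dominated (best commute).
#2: dominated by #1 (rent 2813≤3870, commute 6≤29).
#3: not dominated.
#4: dominated by #1 (rent 2813≤4087, commute 6≤35).
#5: dominated by #1 (rent 2813≤3475, commute 6≤33).
#6: dominated by #8 (rent 1082≤2373, commute 31≤52).
#7: dominated by #1 (rent 2813≤3753, commute 6≤40).
#8: not dominated (best rent).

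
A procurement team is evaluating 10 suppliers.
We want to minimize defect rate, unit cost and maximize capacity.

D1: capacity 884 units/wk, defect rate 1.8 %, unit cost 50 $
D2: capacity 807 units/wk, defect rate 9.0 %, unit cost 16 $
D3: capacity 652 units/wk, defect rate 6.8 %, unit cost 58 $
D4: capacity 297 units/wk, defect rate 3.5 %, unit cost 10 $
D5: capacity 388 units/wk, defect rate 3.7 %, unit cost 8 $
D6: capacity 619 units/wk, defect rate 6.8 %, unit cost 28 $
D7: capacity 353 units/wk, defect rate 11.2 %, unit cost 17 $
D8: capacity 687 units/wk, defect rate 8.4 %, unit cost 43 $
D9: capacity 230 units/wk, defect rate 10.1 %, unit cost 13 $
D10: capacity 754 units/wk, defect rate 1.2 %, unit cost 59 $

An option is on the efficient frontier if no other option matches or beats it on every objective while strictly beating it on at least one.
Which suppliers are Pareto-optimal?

D1: not dominated (best capacity).
D2: not dominated.
D3: dominated by D1 (capacity 884≥652, defect rate 1.8≤6.8, unit cost 50≤58).
D4: not dominated.
D5: not dominated (best unit cost).
D6: not dominated.
D7: dominated by D2 (capacity 807≥353, defect rate 9.0≤11.2, unit cost 16≤17).
D8: not dominated.
D9: dominated by D4 (capacity 297≥230, defect rate 3.5≤10.1, unit cost 10≤13).
D10: not dominated (best defect rate).

D1, D2, D4, D5, D6, D8, D10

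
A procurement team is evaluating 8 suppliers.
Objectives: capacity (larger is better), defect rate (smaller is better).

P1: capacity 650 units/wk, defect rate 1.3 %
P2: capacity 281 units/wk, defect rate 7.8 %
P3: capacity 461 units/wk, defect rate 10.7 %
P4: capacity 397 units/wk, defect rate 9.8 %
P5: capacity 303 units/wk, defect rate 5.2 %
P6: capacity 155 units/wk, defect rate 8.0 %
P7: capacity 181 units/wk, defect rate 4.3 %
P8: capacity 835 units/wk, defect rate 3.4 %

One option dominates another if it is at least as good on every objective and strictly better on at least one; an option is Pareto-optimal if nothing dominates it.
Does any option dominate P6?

Yes

P1 vs P6: capacity 650≥155, defect rate 1.3≤8.0 — P1 is at least as good on every objective and strictly better on at least one, so P1 dominates P6.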